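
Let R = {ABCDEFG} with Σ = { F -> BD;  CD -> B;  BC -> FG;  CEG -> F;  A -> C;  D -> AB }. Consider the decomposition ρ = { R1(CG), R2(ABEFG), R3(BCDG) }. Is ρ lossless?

No

Chase test. Columns are ABCDEFG; row i has aⱼ where attribute j ∈ Ri, else bᵢⱼ.
Initial tableau (one row per fragment):
  row 1: b11 b12 a3 b14 b15 b16 a7
  row 2: a1 a2 b23 b24 a5 a6 a7
  row 3: b31 a2 a3 a4 b35 b36 a7
No row becomes fully distinguished — the join is lossy.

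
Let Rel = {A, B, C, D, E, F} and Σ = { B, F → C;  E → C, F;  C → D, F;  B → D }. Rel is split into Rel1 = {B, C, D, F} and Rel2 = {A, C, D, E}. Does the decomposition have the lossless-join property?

No

Common attributes: Rel1 ∩ Rel2 = {C, D}.
Closure of {C, D}: C → D, F applies, adding F. So (C, D)⁺ = {C, D, F}.
The closure contains neither all of Rel1 = {B, C, D, F} nor all of Rel2 = {A, C, D, E}, so the common attributes are not a superkey of either fragment. The join is lossy.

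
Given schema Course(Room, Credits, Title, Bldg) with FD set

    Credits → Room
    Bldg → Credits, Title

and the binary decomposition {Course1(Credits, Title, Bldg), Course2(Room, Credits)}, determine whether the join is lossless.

Common attributes: Course1 ∩ Course2 = {Credits}.
Closure of {Credits}: Credits → Room applies, adding Room. So (Credits)⁺ = {Room, Credits}.
This closure contains every attribute of Course2, so Course1 ∩ Course2 → Course2. The join is lossless.

Yes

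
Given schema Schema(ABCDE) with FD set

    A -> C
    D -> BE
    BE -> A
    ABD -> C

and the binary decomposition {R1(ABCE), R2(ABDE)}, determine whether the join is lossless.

Yes

Common attributes: R1 ∩ R2 = {ABE}.
Closure of {ABE}: A → C applies, adding C. So (ABE)⁺ = {ABCE}.
This closure contains every attribute of R1, so R1 ∩ R2 → R1. The join is lossless.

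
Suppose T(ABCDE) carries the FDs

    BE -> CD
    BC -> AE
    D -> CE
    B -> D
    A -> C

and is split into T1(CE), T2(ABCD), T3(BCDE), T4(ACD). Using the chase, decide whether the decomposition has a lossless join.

Chase test. Columns are ABCDE; row i has aⱼ where attribute j ∈ Ti, else bᵢⱼ.
Initial tableau (one row per fragment):
  row 1: b11 b12 a3 b14 a5
  row 2: a1 a2 a3 a4 b25
  row 3: b31 a2 a3 a4 a5
  row 4: a1 b42 a3 a4 b45
Rows 2 and 3 agree on BC; apply BC→AE and equate their AE entries.
Rows 2 and 4 agree on D; apply D→CE and equate their CE entries.
Row 2 is now all distinguished symbols — the join is lossless.

Yes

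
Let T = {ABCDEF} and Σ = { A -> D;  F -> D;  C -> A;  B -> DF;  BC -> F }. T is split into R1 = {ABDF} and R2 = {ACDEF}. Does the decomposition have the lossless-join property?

No

Common attributes: R1 ∩ R2 = {ADF}.
No dependency enlarges {ADF}, so (ADF)⁺ = {ADF}.
The closure contains neither all of R1 = {ABDF} nor all of R2 = {ACDEF}, so the common attributes are not a superkey of either fragment. The join is lossy.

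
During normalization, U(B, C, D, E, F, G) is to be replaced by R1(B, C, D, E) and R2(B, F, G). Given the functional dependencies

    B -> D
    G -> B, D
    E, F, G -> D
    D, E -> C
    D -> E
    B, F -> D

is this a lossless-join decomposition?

Common attributes: R1 ∩ R2 = {B}.
Closure of {B}: B → D applies, adding D; D → E applies, adding E; D, E → C applies, adding C. So (B)⁺ = {B, C, D, E}.
This closure contains every attribute of R1, so R1 ∩ R2 → R1. The join is lossless.

Yes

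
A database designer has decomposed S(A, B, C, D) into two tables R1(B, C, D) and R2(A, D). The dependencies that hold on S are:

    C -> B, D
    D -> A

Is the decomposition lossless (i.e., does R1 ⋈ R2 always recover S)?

Yes

Common attributes: R1 ∩ R2 = {D}.
Closure of {D}: D → A applies, adding A. So (D)⁺ = {A, D}.
This closure contains every attribute of R2, so R1 ∩ R2 → R2. The join is lossless.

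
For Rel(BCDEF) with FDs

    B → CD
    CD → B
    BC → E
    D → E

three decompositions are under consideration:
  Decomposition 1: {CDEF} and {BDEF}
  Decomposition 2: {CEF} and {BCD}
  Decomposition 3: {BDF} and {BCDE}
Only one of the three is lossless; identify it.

Decomposition 3

Decomposition 1: common = {DEF}, closure = {DEF} → lossy.
Decomposition 2: common = {C}, closure = {C} → lossy.
Decomposition 3: common = {BD}, closure = {BCDE} → lossless.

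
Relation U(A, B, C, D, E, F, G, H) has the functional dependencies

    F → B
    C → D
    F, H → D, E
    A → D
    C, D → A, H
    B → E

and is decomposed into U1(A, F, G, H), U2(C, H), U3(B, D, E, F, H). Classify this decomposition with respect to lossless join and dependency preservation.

Lossless test (chase): Rows 1 and 3 agree on F; apply F→B and equate their B entries. Rows 1 and 3 agree on F, H; apply F, H→D, E and equate their D, E entries. No row becomes fully distinguished — the join is lossy.
Dependency preservation: the restricted closure of {C} across the fragments never reaches {D}, so C → D cannot be enforced without a join — not preserved.

lossy and not dependency-preserving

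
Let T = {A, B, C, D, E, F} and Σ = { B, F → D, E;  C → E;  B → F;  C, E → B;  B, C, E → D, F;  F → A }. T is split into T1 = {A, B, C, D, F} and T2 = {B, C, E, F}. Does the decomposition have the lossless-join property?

Yes

Common attributes: T1 ∩ T2 = {B, C, F}.
Closure of {B, C, F}: B, F → D, E applies, adding D, E; F → A applies, adding A. So (B, C, F)⁺ = {A, B, C, D, E, F}.
This closure contains every attribute of T1, so T1 ∩ T2 → T1. The join is lossless.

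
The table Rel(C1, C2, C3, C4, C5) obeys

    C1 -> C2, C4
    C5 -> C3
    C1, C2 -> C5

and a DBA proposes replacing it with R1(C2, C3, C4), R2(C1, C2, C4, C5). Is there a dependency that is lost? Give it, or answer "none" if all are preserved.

C5 -> C3

Check C5 → C3: no single fragment contains all of {C3, C5}, and the restricted closure of {C5} across the fragments never reaches {C3}.
C1 → C2, C4 is preserved.
C1, C2 → C5 is preserved.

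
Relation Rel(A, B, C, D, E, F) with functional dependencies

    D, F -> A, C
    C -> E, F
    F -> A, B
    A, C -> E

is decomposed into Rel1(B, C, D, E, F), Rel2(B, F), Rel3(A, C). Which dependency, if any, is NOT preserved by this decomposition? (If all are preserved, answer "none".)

F -> A, B

Check F → A, B: no single fragment contains all of {A, B, F}, and the restricted closure of {F} across the fragments never reaches {A, B}.
D, F → A, C is preserved.
C → E, F is preserved.
A, C → E is preserved.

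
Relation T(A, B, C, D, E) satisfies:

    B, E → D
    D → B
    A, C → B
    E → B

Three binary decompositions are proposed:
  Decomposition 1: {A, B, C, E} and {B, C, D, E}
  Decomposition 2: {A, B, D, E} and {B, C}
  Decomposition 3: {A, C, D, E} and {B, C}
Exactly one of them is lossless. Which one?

Decomposition 1

Decomposition 1: common = {B, C, E}, closure = {B, C, D, E} → lossless.
Decomposition 2: common = {B}, closure = {B} → lossy.
Decomposition 3: common = {C}, closure = {C} → lossy.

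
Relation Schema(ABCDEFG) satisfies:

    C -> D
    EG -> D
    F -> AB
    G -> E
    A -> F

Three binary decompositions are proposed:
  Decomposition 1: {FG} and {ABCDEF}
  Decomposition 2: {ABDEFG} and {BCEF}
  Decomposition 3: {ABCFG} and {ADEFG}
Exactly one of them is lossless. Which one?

Decomposition 3

Decomposition 1: common = {F}, closure = {ABF} → lossy.
Decomposition 2: common = {BEF}, closure = {ABEF} → lossy.
Decomposition 3: common = {AFG}, closure = {ABDEFG} → lossless.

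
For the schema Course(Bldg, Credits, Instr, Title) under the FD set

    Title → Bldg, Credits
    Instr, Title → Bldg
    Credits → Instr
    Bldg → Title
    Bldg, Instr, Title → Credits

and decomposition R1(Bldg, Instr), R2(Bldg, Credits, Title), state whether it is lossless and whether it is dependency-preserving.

lossless but not dependency-preserving

Lossless test: (Bldg)⁺ = {Bldg, Credits, Instr, Title}, which contains all of one fragment — lossless.
Dependency preservation: the restricted closure of {Credits} across the fragments never reaches {Instr}, so Credits → Instr cannot be enforced without a join — not preserved.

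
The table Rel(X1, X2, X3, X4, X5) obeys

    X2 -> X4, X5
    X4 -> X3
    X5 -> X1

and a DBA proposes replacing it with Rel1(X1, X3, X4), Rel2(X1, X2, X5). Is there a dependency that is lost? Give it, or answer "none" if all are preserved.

X2 -> X4, X5

Check X2 → X4, X5: no single fragment contains all of {X2, X4, X5}, and the restricted closure of {X2} across the fragments never reaches {X4, X5}.
X4 → X3 is preserved.
X5 → X1 is preserved.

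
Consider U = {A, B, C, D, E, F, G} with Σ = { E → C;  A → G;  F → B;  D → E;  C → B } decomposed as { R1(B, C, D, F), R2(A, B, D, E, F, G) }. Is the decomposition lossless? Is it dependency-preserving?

Lossless test: (B, D, F)⁺ = {B, C, D, E, F}, which contains all of one fragment — lossless.
Dependency preservation: the restricted closure of {E} across the fragments never reaches {C}, so E → C cannot be enforced without a join — not preserved.

lossless but not dependency-preserving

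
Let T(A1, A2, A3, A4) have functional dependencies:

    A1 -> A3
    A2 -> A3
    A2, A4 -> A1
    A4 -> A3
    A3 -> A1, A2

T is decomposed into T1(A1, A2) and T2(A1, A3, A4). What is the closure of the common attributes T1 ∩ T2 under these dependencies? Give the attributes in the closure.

A1, A2, A3

T1 ∩ T2 = {A1}.
A1 → A3 applies, adding A3
A3 → A1, A2 applies, adding A2
Closure: {A1, A2, A3}.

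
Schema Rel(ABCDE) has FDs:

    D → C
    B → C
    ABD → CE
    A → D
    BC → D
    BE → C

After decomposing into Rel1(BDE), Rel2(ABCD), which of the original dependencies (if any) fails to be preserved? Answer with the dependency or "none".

Check ABD → CE: no single fragment contains all of {ABCDE}, and the restricted closure of {ABD} across the fragments never reaches {CE}.
D → C is preserved.
B → C is preserved.
A → D is preserved.
BC → D is preserved.
BE → C is preserved.

ABD → CE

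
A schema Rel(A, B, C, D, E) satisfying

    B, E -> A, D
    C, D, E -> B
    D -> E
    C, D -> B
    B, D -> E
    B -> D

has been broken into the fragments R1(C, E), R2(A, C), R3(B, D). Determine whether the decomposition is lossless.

No

Chase test. Columns are A, B, C, D, E; row i has aⱼ where attribute j ∈ Ri, else bᵢⱼ.
Initial tableau (one row per fragment):
  row 1: b11 b12 a3 b14 a5
  row 2: a1 b22 a3 b24 b25
  row 3: b31 a2 b33 a4 b35
No row becomes fully distinguished — the join is lossy.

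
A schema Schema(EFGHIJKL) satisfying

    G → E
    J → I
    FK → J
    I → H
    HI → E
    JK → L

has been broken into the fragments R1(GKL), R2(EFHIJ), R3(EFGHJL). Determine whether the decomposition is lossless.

No

Chase test. Columns are EFGHIJKL; row i has aⱼ where attribute j ∈ Ri, else bᵢⱼ.
Initial tableau (one row per fragment):
  row 1: b11 b12 a3 b14 b15 b16 a7 a8
  row 2: a1 a2 b23 a4 a5 a6 b27 b28
  row 3: a1 a2 a3 a4 b35 a6 b37 a8
Rows 1 and 3 agree on G; apply G→E and equate their E entries.
Rows 2 and 3 agree on J; apply J→I and equate their I entries.
No row becomes fully distinguished — the join is lossy.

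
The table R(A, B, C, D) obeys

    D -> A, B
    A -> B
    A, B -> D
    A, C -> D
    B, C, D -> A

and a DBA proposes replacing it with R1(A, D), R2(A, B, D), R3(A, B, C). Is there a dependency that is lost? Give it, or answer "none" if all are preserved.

none

D → A, B lies within R2.
A → B lies within R2.
A, B → D lies within R2.
A, C → D: restricted closure across fragments reaches D.
B, C, D → A: restricted closure across fragments reaches A.
Every dependency is enforceable on the fragments, so the decomposition is dependency-preserving.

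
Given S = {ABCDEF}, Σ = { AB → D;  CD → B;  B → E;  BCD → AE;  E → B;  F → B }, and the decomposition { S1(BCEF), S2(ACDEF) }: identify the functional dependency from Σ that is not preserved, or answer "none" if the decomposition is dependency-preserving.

AB → D: restricted closure across fragments reaches D.
CD → B: restricted closure across fragments reaches B.
B → E lies within S1.
BCD → AE: restricted closure across fragments reaches AE.
E → B lies within S1.
F → B lies within S1.
Every dependency is enforceable on the fragments, so the decomposition is dependency-preserving.

none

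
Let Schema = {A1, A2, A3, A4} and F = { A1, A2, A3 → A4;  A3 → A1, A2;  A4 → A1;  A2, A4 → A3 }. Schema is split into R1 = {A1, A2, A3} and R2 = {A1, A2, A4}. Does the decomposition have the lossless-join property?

No

Common attributes: R1 ∩ R2 = {A1, A2}.
No dependency enlarges {A1, A2}, so (A1, A2)⁺ = {A1, A2}.
The closure contains neither all of R1 = {A1, A2, A3} nor all of R2 = {A1, A2, A4}, so the common attributes are not a superkey of either fragment. The join is lossy.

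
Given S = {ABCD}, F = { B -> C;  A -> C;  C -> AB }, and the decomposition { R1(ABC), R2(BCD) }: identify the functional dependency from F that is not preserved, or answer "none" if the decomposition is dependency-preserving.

none

B → C lies within R1.
A → C lies within R1.
C → AB lies within R1.
Every dependency is enforceable on the fragments, so the decomposition is dependency-preserving.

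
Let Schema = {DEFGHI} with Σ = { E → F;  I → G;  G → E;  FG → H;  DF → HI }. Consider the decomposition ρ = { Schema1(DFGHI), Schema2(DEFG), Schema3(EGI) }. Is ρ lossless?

Chase test. Columns are DEFGHI; row i has aⱼ where attribute j ∈ Schemai, else bᵢⱼ.
Initial tableau (one row per fragment):
  row 1: a1 b12 a3 a4 a5 a6
  row 2: a1 a2 a3 a4 b25 b26
  row 3: b31 a2 b33 a4 b35 a6
Rows 2 and 3 agree on E; apply E→F and equate their F entries.
Rows 1 and 2 agree on G; apply G→E and equate their E entries.
Rows 1 and 2 agree on FG; apply FG→H and equate their H entries.
Rows 1 and 3 agree on FG; apply FG→H and equate their H entries.
Rows 1 and 2 agree on DF; apply DF→HI and equate their HI entries.
Row 1 is now all distinguished symbols — the join is lossless.

Yes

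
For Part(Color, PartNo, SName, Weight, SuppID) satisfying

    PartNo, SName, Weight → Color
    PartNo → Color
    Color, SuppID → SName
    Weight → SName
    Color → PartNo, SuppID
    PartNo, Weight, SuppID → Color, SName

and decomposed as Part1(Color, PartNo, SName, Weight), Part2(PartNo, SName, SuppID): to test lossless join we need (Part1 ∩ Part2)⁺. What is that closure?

Color, PartNo, SName, SuppID

Part1 ∩ Part2 = {PartNo, SName}.
PartNo → Color applies, adding Color
Color → PartNo, SuppID applies, adding SuppID
Closure: {Color, PartNo, SName, SuppID}.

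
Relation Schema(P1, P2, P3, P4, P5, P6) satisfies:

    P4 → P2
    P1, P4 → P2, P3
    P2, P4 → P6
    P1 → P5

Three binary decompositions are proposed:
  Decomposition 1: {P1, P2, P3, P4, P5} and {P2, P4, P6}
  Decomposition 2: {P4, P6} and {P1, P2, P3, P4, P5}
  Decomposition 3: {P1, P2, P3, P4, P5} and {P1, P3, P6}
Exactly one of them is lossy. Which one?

Decomposition 3

Decomposition 1: common = {P2, P4}, closure = {P2, P4, P6} → lossless.
Decomposition 2: common = {P4}, closure = {P2, P4, P6} → lossless.
Decomposition 3: common = {P1, P3}, closure = {P1, P3, P5} → lossy.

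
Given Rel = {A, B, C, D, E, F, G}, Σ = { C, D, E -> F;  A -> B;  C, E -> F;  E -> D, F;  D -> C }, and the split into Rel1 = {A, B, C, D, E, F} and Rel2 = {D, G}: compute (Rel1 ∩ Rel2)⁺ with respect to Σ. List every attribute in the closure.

Rel1 ∩ Rel2 = {D}.
D → C applies, adding C
Closure: {C, D}.

C, D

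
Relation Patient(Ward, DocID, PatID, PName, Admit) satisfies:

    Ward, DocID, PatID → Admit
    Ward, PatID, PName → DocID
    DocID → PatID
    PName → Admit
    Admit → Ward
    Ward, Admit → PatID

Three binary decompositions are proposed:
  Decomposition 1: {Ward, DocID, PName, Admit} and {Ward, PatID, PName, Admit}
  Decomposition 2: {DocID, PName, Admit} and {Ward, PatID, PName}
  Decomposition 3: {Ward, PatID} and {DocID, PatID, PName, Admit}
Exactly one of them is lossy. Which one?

Decomposition 3

Decomposition 1: common = {Ward, PName, Admit}, closure = {Ward, DocID, PatID, PName, Admit} → lossless.
Decomposition 2: common = {PName}, closure = {Ward, DocID, PatID, PName, Admit} → lossless.
Decomposition 3: common = {PatID}, closure = {PatID} → lossy.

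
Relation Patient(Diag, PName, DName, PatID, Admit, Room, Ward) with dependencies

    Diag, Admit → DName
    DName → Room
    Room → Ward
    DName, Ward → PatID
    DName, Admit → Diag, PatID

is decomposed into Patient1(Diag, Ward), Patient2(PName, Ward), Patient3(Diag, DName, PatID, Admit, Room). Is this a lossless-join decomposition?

Chase test. Columns are Diag, PName, DName, PatID, Admit, Room, Ward; row i has aⱼ where attribute j ∈ Patienti, else bᵢⱼ.
Initial tableau (one row per fragment):
  row 1: a1 b12 b13 b14 b15 b16 a7
  row 2: b21 a2 b23 b24 b25 b26 a7
  row 3: a1 b32 a3 a4 a5 a6 b37
No row becomes fully distinguished — the join is lossy.

No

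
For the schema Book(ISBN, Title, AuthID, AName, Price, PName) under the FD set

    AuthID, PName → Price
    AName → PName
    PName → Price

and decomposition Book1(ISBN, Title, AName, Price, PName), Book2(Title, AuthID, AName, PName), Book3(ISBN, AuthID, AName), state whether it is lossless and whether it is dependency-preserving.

Lossless test (chase): Rows 1 and 3 agree on AName; apply AName→PName and equate their PName entries. Rows 1 and 2 agree on PName; apply PName→Price and equate their Price entries. Rows 1 and 3 agree on PName; apply PName→Price and equate their Price entries. No row becomes fully distinguished — the join is lossy.
Dependency preservation: AuthID, PName → Price is not contained in any single fragment, but the restricted closure of its left-hand side across the fragments still reaches the right-hand side; the remaining FDs each lie inside some fragment. All dependencies are preserved.

lossy but dependency-preserving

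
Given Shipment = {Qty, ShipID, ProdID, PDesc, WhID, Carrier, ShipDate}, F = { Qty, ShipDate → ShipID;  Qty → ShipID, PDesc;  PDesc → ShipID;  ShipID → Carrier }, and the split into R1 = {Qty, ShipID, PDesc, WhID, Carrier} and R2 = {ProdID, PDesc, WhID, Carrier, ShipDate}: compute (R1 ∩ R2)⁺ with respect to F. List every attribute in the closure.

R1 ∩ R2 = {PDesc, WhID, Carrier}.
PDesc → ShipID applies, adding ShipID
Closure: {ShipID, PDesc, WhID, Carrier}.

ShipID, PDesc, WhID, Carrier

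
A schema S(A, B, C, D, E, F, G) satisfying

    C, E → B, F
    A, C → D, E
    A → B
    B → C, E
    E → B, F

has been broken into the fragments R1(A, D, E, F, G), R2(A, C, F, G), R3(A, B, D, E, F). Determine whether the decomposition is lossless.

Yes

Chase test. Columns are A, B, C, D, E, F, G; row i has aⱼ where attribute j ∈ Ri, else bᵢⱼ.
Initial tableau (one row per fragment):
  row 1: a1 b12 b13 a4 a5 a6 a7
  row 2: a1 b22 a3 b24 b25 a6 a7
  row 3: a1 a2 b33 a4 a5 a6 b37
Rows 1 and 2 agree on A; apply A→B and equate their B entries.
Rows 1 and 3 agree on A; apply A→B and equate their B entries.
Rows 1 and 2 agree on B; apply B→C, E and equate their C, E entries.
Rows 1 and 3 agree on B; apply B→C, E and equate their C, E entries.
Rows 1 and 2 agree on A, C; apply A, C→D, E and equate their D, E entries.
Row 1 is now all distinguished symbols — the join is lossless.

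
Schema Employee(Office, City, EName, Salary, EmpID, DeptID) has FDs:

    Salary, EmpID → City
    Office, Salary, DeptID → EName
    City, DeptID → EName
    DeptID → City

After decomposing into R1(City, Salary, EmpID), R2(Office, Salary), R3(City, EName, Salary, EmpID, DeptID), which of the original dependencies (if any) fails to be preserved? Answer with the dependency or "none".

none

Salary, EmpID → City lies within R1.
Office, Salary, DeptID → EName: restricted closure across fragments reaches EName.
City, DeptID → EName lies within R3.
DeptID → City lies within R3.
Every dependency is enforceable on the fragments, so the decomposition is dependency-preserving.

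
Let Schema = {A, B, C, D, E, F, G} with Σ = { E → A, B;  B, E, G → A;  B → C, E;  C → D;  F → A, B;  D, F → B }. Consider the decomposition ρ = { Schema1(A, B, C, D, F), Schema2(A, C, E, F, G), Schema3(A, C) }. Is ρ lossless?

Yes

Chase test. Columns are A, B, C, D, E, F, G; row i has aⱼ where attribute j ∈ Schemai, else bᵢⱼ.
Initial tableau (one row per fragment):
  row 1: a1 a2 a3 a4 b15 a6 b17
  row 2: a1 b22 a3 b24 a5 a6 a7
  row 3: a1 b32 a3 b34 b35 b36 b37
Rows 1 and 2 agree on C; apply C→D and equate their D entries.
Rows 1 and 3 agree on C; apply C→D and equate their D entries.
Rows 1 and 2 agree on F; apply F→A, B and equate their A, B entries.
Rows 1 and 2 agree on B; apply B→C, E and equate their C, E entries.
Row 2 is now all distinguished symbols — the join is lossless.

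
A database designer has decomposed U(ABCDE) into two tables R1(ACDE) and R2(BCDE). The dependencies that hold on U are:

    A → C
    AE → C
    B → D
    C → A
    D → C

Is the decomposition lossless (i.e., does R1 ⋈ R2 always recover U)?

Yes

Common attributes: R1 ∩ R2 = {CDE}.
Closure of {CDE}: C → A applies, adding A. So (CDE)⁺ = {ACDE}.
This closure contains every attribute of R1, so R1 ∩ R2 → R1. The join is lossless.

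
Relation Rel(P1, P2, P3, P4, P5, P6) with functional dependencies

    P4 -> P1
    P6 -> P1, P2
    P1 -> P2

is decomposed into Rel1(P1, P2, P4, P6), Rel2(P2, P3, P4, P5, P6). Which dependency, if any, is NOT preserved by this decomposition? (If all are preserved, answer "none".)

none

P4 → P1 lies within Rel1.
P6 → P1, P2 lies within Rel1.
P1 → P2 lies within Rel1.
Every dependency is enforceable on the fragments, so the decomposition is dependency-preserving.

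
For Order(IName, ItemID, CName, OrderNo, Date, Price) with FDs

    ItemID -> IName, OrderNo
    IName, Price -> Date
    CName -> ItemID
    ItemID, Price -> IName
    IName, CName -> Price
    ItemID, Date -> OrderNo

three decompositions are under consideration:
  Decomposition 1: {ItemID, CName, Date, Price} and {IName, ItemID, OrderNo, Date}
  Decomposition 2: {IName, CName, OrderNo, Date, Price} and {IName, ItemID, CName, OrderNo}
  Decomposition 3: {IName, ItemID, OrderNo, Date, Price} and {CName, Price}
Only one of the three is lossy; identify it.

Decomposition 1: common = {ItemID, Date}, closure = {IName, ItemID, OrderNo, Date} → lossless.
Decomposition 2: common = {IName, CName, OrderNo}, closure = {IName, ItemID, CName, OrderNo, Date, Price} → lossless.
Decomposition 3: common = {Price}, closure = {Price} → lossy.

Decomposition 3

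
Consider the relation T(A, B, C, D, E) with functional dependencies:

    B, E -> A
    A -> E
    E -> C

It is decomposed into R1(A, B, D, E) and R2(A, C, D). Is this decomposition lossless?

Yes

Common attributes: R1 ∩ R2 = {A, D}.
Closure of {A, D}: A → E applies, adding E; E → C applies, adding C. So (A, D)⁺ = {A, C, D, E}.
This closure contains every attribute of R2, so R1 ∩ R2 → R2. The join is lossless.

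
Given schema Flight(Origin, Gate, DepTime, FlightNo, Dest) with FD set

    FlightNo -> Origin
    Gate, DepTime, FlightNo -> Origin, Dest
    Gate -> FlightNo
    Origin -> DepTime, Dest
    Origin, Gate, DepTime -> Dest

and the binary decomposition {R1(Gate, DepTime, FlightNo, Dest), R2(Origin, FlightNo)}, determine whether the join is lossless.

Common attributes: R1 ∩ R2 = {FlightNo}.
Closure of {FlightNo}: FlightNo → Origin applies, adding Origin; Origin → DepTime, Dest applies, adding DepTime, Dest. So (FlightNo)⁺ = {Origin, DepTime, FlightNo, Dest}.
This closure contains every attribute of R2, so R1 ∩ R2 → R2. The join is lossless.

Yes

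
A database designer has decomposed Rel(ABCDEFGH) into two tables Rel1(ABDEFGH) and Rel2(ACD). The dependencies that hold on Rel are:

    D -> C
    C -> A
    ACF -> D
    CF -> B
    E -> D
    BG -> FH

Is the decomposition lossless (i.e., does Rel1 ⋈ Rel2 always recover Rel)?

Common attributes: Rel1 ∩ Rel2 = {AD}.
Closure of {AD}: D → C applies, adding C. So (AD)⁺ = {ACD}.
This closure contains every attribute of Rel2, so Rel1 ∩ Rel2 → Rel2. The join is lossless.

Yes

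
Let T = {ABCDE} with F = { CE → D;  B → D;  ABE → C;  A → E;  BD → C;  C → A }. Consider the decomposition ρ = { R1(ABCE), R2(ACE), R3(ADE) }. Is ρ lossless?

No

Chase test. Columns are ABCDE; row i has aⱼ where attribute j ∈ Ri, else bᵢⱼ.
Initial tableau (one row per fragment):
  row 1: a1 a2 a3 b14 a5
  row 2: a1 b22 a3 b24 a5
  row 3: a1 b32 b33 a4 a5
Rows 1 and 2 agree on CE; apply CE→D and equate their D entries.
No row becomes fully distinguished — the join is lossy.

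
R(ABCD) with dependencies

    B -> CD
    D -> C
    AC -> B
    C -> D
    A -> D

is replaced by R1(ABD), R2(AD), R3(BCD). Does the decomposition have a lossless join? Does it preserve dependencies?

lossless and dependency-preserving

Lossless test (chase): Rows 1 and 3 agree on B; apply B→CD and equate their CD entries. Rows 1 and 2 agree on D; apply D→C and equate their C entries. Rows 1 and 2 agree on AC; apply AC→B and equate their B entries. Row 1 is now all distinguished symbols — the join is lossless.
Dependency preservation: AC → B is not contained in any single fragment, but the restricted closure of its left-hand side across the fragments still reaches the right-hand side; the remaining FDs each lie inside some fragment. All dependencies are preserved.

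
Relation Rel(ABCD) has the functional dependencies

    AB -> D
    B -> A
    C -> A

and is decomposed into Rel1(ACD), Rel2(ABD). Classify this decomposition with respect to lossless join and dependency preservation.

lossy but dependency-preserving

Lossless test: (AD)⁺ = {AD}, which is a superkey of neither fragment — lossy.
Dependency preservation: every FD's attributes lie within a single fragment, so each can be enforced locally — preserved.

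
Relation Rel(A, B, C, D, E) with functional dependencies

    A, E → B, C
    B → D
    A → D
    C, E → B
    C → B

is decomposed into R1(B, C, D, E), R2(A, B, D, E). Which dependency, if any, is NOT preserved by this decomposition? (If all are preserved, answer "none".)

A, E → B, C

Check A, E → B, C: no single fragment contains all of {A, B, C, E}, and the restricted closure of {A, E} across the fragments never reaches {B, C}.
B → D is preserved.
A → D is preserved.
C, E → B is preserved.
C → B is preserved.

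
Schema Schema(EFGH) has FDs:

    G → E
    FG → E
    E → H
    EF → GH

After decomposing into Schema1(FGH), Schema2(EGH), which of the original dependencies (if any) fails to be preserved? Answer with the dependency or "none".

Check EF → GH: no single fragment contains all of {EFGH}, and the restricted closure of {EF} across the fragments never reaches {GH}.
G → E is preserved.
FG → E is preserved.
E → H is preserved.

EF → GH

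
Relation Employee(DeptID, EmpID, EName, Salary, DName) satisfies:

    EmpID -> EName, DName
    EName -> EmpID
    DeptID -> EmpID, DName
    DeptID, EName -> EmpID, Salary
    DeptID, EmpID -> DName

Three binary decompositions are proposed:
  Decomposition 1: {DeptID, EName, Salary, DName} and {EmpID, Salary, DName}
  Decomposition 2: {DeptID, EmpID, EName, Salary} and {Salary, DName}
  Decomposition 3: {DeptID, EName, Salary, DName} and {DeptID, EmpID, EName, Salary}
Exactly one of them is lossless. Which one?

Decomposition 1: common = {Salary, DName}, closure = {Salary, DName} → lossy.
Decomposition 2: common = {Salary}, closure = {Salary} → lossy.
Decomposition 3: common = {DeptID, EName, Salary}, closure = {DeptID, EmpID, EName, Salary, DName} → lossless.

Decomposition 3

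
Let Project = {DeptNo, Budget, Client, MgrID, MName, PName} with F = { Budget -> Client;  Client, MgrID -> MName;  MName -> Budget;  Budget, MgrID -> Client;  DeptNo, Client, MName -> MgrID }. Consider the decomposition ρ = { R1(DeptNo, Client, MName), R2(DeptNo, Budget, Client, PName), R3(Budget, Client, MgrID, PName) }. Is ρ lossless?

Chase test. Columns are DeptNo, Budget, Client, MgrID, MName, PName; row i has aⱼ where attribute j ∈ Ri, else bᵢⱼ.
Initial tableau (one row per fragment):
  row 1: a1 b12 a3 b14 a5 b16
  row 2: a1 a2 a3 b24 b25 a6
  row 3: b31 a2 a3 a4 b35 a6
No row becomes fully distinguished — the join is lossy.

No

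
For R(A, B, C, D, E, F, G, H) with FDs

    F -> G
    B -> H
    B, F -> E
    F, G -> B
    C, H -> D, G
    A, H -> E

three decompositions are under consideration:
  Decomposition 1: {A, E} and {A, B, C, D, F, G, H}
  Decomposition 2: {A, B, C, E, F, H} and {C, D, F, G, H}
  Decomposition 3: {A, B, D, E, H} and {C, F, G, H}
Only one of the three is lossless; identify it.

Decomposition 1: common = {A}, closure = {A} → lossy.
Decomposition 2: common = {C, F, H}, closure = {B, C, D, E, F, G, H} → lossless.
Decomposition 3: common = {H}, closure = {H} → lossy.

Decomposition 2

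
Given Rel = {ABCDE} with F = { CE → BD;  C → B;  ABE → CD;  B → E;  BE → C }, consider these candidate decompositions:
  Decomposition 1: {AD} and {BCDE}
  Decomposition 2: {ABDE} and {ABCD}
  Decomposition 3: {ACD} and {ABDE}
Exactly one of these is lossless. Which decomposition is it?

Decomposition 2

Decomposition 1: common = {D}, closure = {D} → lossy.
Decomposition 2: common = {ABD}, closure = {ABCDE} → lossless.
Decomposition 3: common = {AD}, closure = {AD} → lossy.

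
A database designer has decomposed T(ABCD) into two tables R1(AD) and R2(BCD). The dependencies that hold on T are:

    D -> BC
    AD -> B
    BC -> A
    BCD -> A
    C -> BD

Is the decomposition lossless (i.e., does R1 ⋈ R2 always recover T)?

Common attributes: R1 ∩ R2 = {D}.
Closure of {D}: D → BC applies, adding BC; BC → A applies, adding A. So (D)⁺ = {ABCD}.
This closure contains every attribute of R1, so R1 ∩ R2 → R1. The join is lossless.

Yes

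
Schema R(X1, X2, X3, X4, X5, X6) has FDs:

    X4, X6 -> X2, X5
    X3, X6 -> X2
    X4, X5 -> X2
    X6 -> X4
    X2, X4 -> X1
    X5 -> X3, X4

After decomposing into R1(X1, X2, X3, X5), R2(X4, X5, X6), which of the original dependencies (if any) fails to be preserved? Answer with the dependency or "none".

X2, X4 -> X1

Check X2, X4 → X1: no single fragment contains all of {X1, X2, X4}, and the restricted closure of {X2, X4} across the fragments never reaches {X1}.
X4, X6 → X2, X5 is preserved.
X3, X6 → X2 is preserved.
X4, X5 → X2 is preserved.
X6 → X4 is preserved.
X5 → X3, X4 is preserved.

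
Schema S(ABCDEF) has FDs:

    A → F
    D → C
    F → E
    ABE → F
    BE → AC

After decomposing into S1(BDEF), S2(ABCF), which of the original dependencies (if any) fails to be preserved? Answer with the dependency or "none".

Check D → C: no single fragment contains all of {CD}, and the restricted closure of {D} across the fragments never reaches {C}.
A → F is preserved.
F → E is preserved.
ABE → F is preserved.
BE → AC is preserved.

D → C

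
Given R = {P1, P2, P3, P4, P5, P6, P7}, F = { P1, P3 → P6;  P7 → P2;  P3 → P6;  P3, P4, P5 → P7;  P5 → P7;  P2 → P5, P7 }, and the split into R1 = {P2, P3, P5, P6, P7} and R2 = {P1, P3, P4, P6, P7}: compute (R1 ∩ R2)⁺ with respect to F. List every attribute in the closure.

R1 ∩ R2 = {P3, P6, P7}.
P7 → P2 applies, adding P2
P2 → P5, P7 applies, adding P5
Closure: {P2, P3, P5, P6, P7}.

P2, P3, P5, P6, P7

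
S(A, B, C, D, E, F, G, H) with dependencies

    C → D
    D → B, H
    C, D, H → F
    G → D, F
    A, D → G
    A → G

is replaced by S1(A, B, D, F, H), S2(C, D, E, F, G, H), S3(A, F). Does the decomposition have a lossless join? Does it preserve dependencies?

lossy and not dependency-preserving

Lossless test (chase): Rows 1 and 2 agree on D; apply D→B, H and equate their B, H entries. Rows 1 and 3 agree on A; apply A→G and equate their G entries. Rows 1 and 3 agree on G; apply G→D, F and equate their D, F entries. Rows 1 and 3 agree on D; apply D→B, H and equate their B, H entries. No row becomes fully distinguished — the join is lossy.
Dependency preservation: the restricted closure of {A, D} across the fragments never reaches {G}, so A, D → G cannot be enforced without a join — not preserved.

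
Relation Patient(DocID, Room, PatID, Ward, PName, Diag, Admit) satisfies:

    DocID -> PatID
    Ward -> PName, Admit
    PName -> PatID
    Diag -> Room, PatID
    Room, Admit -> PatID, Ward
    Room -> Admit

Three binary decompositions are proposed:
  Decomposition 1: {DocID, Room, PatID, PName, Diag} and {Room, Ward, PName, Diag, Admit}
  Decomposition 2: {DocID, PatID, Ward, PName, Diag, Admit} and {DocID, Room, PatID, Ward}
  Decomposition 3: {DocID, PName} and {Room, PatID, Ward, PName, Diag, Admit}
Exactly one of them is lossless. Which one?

Decomposition 1: common = {Room, PName, Diag}, closure = {Room, PatID, Ward, PName, Diag, Admit} → lossless.
Decomposition 2: common = {DocID, PatID, Ward}, closure = {DocID, PatID, Ward, PName, Admit} → lossy.
Decomposition 3: common = {PName}, closure = {PatID, PName} → lossy.

Decomposition 1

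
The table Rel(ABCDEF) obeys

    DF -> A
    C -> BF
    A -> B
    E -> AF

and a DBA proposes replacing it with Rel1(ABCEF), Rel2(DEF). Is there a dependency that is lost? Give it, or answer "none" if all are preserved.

Check DF → A: no single fragment contains all of {ADF}, and the restricted closure of {DF} across the fragments never reaches {A}.
C → BF is preserved.
A → B is preserved.
E → AF is preserved.

DF -> A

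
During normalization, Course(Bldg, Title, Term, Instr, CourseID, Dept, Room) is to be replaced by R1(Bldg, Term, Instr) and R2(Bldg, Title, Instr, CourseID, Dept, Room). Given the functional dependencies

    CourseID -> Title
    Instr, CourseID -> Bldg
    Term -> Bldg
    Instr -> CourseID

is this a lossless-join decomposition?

Common attributes: R1 ∩ R2 = {Bldg, Instr}.
Closure of {Bldg, Instr}: Instr → CourseID applies, adding CourseID; CourseID → Title applies, adding Title. So (Bldg, Instr)⁺ = {Bldg, Title, Instr, CourseID}.
The closure contains neither all of R1 = {Bldg, Term, Instr} nor all of R2 = {Bldg, Title, Instr, CourseID, Dept, Room}, so the common attributes are not a superkey of either fragment. The join is lossy.

No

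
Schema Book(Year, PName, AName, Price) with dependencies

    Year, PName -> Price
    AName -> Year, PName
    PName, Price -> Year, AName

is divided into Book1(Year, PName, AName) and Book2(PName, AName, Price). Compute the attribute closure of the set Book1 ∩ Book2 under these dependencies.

Year, PName, AName, Price

Book1 ∩ Book2 = {PName, AName}.
AName → Year, PName applies, adding Year
Year, PName → Price applies, adding Price
Closure: {Year, PName, AName, Price}.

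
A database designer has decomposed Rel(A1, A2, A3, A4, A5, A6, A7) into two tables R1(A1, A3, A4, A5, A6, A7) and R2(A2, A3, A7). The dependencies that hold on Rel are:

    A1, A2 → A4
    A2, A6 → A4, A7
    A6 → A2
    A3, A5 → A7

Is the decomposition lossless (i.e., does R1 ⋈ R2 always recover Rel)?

Common attributes: R1 ∩ R2 = {A3, A7}.
No dependency enlarges {A3, A7}, so (A3, A7)⁺ = {A3, A7}.
The closure contains neither all of R1 = {A1, A3, A4, A5, A6, A7} nor all of R2 = {A2, A3, A7}, so the common attributes are not a superkey of either fragment. The join is lossy.

No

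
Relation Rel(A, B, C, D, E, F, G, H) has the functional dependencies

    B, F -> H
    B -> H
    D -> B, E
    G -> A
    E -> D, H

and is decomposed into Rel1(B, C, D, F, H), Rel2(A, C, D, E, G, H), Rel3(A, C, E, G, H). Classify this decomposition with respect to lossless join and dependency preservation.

lossy but dependency-preserving

Lossless test (chase): Rows 1 and 2 agree on D; apply D→B, E and equate their B, E entries. Rows 1 and 3 agree on E; apply E→D, H and equate their D, H entries. Rows 1 and 3 agree on D; apply D→B, E and equate their B, E entries. No row becomes fully distinguished — the join is lossy.
Dependency preservation: D → B, E is not contained in any single fragment, but the restricted closure of its left-hand side across the fragments still reaches the right-hand side; the remaining FDs each lie inside some fragment. All dependencies are preserved.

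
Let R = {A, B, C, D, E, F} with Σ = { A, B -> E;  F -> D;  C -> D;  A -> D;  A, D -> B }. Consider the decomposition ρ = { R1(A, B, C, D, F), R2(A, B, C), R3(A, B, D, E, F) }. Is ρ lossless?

Yes

Chase test. Columns are A, B, C, D, E, F; row i has aⱼ where attribute j ∈ Ri, else bᵢⱼ.
Initial tableau (one row per fragment):
  row 1: a1 a2 a3 a4 b15 a6
  row 2: a1 a2 a3 b24 b25 b26
  row 3: a1 a2 b33 a4 a5 a6
Rows 1 and 2 agree on A, B; apply A, B→E and equate their E entries.
Rows 1 and 3 agree on A, B; apply A, B→E and equate their E entries.
Rows 1 and 2 agree on C; apply C→D and equate their D entries.
Row 1 is now all distinguished symbols — the join is lossless.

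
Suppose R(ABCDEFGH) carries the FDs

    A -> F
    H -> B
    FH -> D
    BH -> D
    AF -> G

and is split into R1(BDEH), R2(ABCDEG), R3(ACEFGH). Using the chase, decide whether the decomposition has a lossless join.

Chase test. Columns are ABCDEFGH; row i has aⱼ where attribute j ∈ Ri, else bᵢⱼ.
Initial tableau (one row per fragment):
  row 1: b11 a2 b13 a4 a5 b16 b17 a8
  row 2: a1 a2 a3 a4 a5 b26 a7 b28
  row 3: a1 b32 a3 b34 a5 a6 a7 a8
Rows 2 and 3 agree on A; apply A→F and equate their F entries.
Rows 1 and 3 agree on H; apply H→B and equate their B entries.
Rows 1 and 3 agree on BH; apply BH→D and equate their D entries.
Row 3 is now all distinguished symbols — the join is lossless.

Yes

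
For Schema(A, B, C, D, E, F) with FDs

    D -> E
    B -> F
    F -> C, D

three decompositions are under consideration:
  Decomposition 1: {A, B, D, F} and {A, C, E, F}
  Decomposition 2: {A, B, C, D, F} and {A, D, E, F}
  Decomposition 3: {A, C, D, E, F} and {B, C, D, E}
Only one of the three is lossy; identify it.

Decomposition 1: common = {A, F}, closure = {A, C, D, E, F} → lossless.
Decomposition 2: common = {A, D, F}, closure = {A, C, D, E, F} → lossless.
Decomposition 3: common = {C, D, E}, closure = {C, D, E} → lossy.

Decomposition 3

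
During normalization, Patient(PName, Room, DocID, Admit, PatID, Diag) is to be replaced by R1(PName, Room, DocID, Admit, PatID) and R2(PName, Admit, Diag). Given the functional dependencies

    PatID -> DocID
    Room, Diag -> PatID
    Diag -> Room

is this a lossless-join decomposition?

No

Common attributes: R1 ∩ R2 = {PName, Admit}.
No dependency enlarges {PName, Admit}, so (PName, Admit)⁺ = {PName, Admit}.
The closure contains neither all of R1 = {PName, Room, DocID, Admit, PatID} nor all of R2 = {PName, Admit, Diag}, so the common attributes are not a superkey of either fragment. The join is lossy.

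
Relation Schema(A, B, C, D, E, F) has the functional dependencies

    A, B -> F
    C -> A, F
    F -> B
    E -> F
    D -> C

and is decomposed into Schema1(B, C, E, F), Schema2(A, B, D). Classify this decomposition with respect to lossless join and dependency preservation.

lossy and not dependency-preserving

Lossless test: (B)⁺ = {B}, which is a superkey of neither fragment — lossy.
Dependency preservation: the restricted closure of {A, B} across the fragments never reaches {F}, so A, B → F cannot be enforced without a join — not preserved.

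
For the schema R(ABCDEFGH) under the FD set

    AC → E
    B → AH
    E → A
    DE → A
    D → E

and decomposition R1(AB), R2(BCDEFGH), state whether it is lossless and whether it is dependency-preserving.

Lossless test: (B)⁺ = {ABH}, which contains all of one fragment — lossless.
Dependency preservation: the restricted closure of {AC} across the fragments never reaches {E}, so AC → E cannot be enforced without a join — not preserved.

lossless but not dependency-preserving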